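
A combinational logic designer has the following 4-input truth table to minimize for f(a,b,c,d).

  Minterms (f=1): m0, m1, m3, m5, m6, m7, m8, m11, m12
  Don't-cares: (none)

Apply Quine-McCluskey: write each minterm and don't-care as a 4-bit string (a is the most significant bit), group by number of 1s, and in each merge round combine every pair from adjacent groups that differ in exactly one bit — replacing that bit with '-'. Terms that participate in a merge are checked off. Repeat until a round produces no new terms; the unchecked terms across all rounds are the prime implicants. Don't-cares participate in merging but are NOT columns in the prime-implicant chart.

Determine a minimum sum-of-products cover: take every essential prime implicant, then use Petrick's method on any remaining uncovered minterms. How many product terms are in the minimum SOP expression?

size-2^0 implicants → 0000(✓)  0001(✓)  0011(✓)  0101(✓)  0110(✓)  0111(✓)  1000(✓)  1011(✓)  1100(✓)
size-2^1 implicants → -000  -011  0-01(✓)  0-11(✓)  00-1(✓)  000-  01-1(✓)  011-  1-00
size-2^2 implicants → 0--1
Unchecked terms (primes): -000, -011, 0--1, 000-, 011-, 1-00
Minterm coverage:
  m0 ⊆ -000,000-
  m1 ⊆ 0--1,000-
  m3 ⊆ -011,0--1
  m5 ⊆ 0--1 [E]
  m6 ⊆ 011- [E]
  m7 ⊆ 0--1,011-
  m8 ⊆ -000,1-00
  m11 ⊆ -011 [E]
  m12 ⊆ 1-00 [E]
E = {-011, 0--1, 011-, 1-00}
Petrick residual → -000
Cover = b'c'd' + b'cd + a'd + a'bc + ac'd'  |cover|=5

5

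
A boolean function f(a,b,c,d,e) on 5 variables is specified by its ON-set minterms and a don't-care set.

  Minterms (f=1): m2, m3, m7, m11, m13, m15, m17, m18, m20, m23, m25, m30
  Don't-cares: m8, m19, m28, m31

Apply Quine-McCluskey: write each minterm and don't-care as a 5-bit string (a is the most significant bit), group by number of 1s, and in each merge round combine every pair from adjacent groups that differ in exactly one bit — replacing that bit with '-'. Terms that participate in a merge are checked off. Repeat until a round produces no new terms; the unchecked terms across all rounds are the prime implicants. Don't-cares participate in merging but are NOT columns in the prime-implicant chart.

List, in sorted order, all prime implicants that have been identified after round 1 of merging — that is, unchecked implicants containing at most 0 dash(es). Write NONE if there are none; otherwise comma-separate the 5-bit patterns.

01000

Round 0: 00010✓ 00011✓ 00111✓ 01000 01011✓ 01101✓ 01111✓ 10001✓ 10010✓ 10011✓ 10100✓ 10111✓ 11001✓ 11100✓ 11110✓ 11111✓
Round 1: -0010✓ -0011✓ -0111✓ -1111✓ 0-011✓ 0-111✓ 00-11✓ 0001-✓ 01-11✓ 011-1 1-001 1-100 1-111✓ 10-11✓ 100-1 1001-✓ 111-0 1111-
Round 2: --111 -0-11 -001- 0--11
PIs = {--111, -0-11, -001-, 0--11, 01000, 011-1, 1-001, 1-100, 100-1, 111-0, 1111-}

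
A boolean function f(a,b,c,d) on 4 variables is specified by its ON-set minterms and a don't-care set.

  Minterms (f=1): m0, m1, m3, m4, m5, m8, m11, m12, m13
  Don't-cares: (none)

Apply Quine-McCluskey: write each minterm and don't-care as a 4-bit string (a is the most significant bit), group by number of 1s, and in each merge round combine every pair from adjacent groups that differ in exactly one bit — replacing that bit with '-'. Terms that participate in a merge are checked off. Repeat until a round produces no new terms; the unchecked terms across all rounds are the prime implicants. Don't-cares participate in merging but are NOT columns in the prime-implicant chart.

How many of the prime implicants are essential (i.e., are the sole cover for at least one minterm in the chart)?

3

size-2^0 implicants → 0000(✓)  0001(✓)  0011(✓)  0100(✓)  0101(✓)  1000(✓)  1011(✓)  1100(✓)  1101(✓)
size-2^1 implicants → -000(✓)  -011  -100(✓)  -101(✓)  0-00(✓)  0-01(✓)  00-1  000-(✓)  010-(✓)  1-00(✓)  110-(✓)
size-2^2 implicants → --00  -10-  0-0-
Unchecked terms (primes): --00, -011, -10-, 0-0-, 00-1
Minterm coverage:
  m0 ⊆ --00,0-0-
  m1 ⊆ 0-0-,00-1
  m3 ⊆ -011,00-1
  m4 ⊆ --00,-10-,0-0-
  m5 ⊆ -10-,0-0-
  m8 ⊆ --00 [E]
  m11 ⊆ -011 [E]
  m12 ⊆ --00,-10-
  m13 ⊆ -10- [E]
E = {--00, -011, -10-}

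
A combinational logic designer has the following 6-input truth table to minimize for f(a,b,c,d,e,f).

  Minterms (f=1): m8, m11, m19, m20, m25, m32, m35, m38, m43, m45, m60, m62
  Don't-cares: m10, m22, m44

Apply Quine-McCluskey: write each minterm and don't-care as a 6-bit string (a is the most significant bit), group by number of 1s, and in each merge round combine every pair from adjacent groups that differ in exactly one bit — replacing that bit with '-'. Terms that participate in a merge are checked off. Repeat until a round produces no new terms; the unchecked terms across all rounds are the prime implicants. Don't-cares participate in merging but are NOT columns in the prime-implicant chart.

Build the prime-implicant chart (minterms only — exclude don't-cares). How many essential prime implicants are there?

9

Round 0: 001000✓ 001010✓ 001011✓ 010011 010100✓ 010110✓ 011001 100000 100011✓ 100110 101011✓ 101100✓ 101101✓ 111100✓ 111110✓
Round 1: -01011 0010-0 00101- 0101-0 1-1100 10-011 10110- 1111-0
PIs = {-01011, 0010-0, 00101-, 010011, 0101-0, 011001, 1-1100, 10-011, 100000, 100110, 10110-, 1111-0}
Coverage chart:
  m8: 0010-0 ←essential
  m11: -01011,00101-
  m19: 010011 ←essential
  m20: 0101-0 ←essential
  m25: 011001 ←essential
  m32: 100000 ←essential
  m35: 10-011 ←essential
  m38: 100110 ←essential
  m43: -01011,10-011
  m45: 10110- ←essential
  m60: 1-1100,1111-0
  m62: 1111-0 ←essential
Essential: 0010-0, 010011, 0101-0, 011001, 10-011, 100000, 100110, 10110-, 1111-0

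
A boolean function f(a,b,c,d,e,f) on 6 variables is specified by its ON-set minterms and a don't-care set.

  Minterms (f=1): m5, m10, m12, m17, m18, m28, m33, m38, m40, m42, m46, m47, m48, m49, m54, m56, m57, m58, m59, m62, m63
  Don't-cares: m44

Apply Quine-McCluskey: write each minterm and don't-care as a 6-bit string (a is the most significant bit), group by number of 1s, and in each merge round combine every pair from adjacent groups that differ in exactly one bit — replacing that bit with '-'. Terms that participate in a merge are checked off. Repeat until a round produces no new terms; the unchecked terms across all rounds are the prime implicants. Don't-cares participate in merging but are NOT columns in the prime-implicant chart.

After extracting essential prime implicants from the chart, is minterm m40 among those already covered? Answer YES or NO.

NO

size-2^0 implicants → 000101  001010(✓)  001100(✓)  010001(✓)  010010  011100(✓)  100001(✓)  100110(✓)  101000(✓)  101010(✓)  101100(✓)  101110(✓)  101111(✓)  110000(✓)  110001(✓)  110110(✓)  111000(✓)  111001(✓)  111010(✓)  111011(✓)  111110(✓)  111111(✓)
size-2^1 implicants → -01010  -01100  -10001  0-1100  1-0001  1-0110(✓)  1-1000(✓)  1-1010(✓)  1-1110(✓)  1-1111(✓)  10-110(✓)  101-00(✓)  101-10(✓)  1010-0(✓)  1011-0(✓)  10111-(✓)  11-000(✓)  11-001(✓)  11-110(✓)  11000-(✓)  111-10(✓)  111-11(✓)  1110-0(✓)  1110-1(✓)  11100-(✓)  11101-(✓)  11111-(✓)
size-2^2 implicants → 1--110  1-1-10  1-10-0  1-111-  101--0  11-00-  111-1-  1110--
Unchecked terms (primes): -01010, -01100, -10001, 0-1100, 000101, 010010, 1--110, 1-0001, 1-1-10, 1-10-0, 1-111-, 101--0, 11-00-, 111-1-, 1110--
Minterm coverage:
  m5 ⊆ 000101 [E]
  m10 ⊆ -01010 [E]
  m12 ⊆ -01100,0-1100
  m17 ⊆ -10001 [E]
  m18 ⊆ 010010 [E]
  m28 ⊆ 0-1100 [E]
  m33 ⊆ 1-0001 [E]
  m38 ⊆ 1--110 [E]
  m40 ⊆ 1-10-0,101--0
  m42 ⊆ -01010,1-1-10,1-10-0,101--0
  m46 ⊆ 1--110,1-1-10,1-111-,101--0
  m47 ⊆ 1-111- [E]
  m48 ⊆ 11-00- [E]
  m49 ⊆ -10001,1-0001,11-00-
  m54 ⊆ 1--110 [E]
  m56 ⊆ 1-10-0,11-00-,1110--
  m57 ⊆ 11-00-,1110--
  m58 ⊆ 1-1-10,1-10-0,111-1-,1110--
  m59 ⊆ 111-1-,1110--
  m62 ⊆ 1--110,1-1-10,1-111-,111-1-
  m63 ⊆ 1-111-,111-1-
E = {-01010, -10001, 0-1100, 000101, 010010, 1--110, 1-0001, 1-111-, 11-00-}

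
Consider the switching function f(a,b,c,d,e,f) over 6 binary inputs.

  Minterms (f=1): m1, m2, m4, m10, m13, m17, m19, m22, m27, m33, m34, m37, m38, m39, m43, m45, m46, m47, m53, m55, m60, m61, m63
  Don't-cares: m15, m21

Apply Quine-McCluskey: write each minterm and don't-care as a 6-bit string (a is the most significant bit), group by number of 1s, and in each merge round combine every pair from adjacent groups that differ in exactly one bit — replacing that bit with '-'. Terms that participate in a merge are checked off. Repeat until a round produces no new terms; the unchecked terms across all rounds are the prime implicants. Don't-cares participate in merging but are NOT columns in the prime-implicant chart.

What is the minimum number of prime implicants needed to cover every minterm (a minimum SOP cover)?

12

[col 0] 000001*, 000010*, 000100, 001010*, 001101*, 001111*, 010001*, 010011*, 010101*, 010110, 011011*, 100001*, 100010*, 100101*, 100110*, 100111*, 101011*, 101101*, 101110*, 101111*, 110101*, 110111*, 111100*, 111101*, 111111*
[col 1] -00001, -00010, -01101*, -01111*, -10101, 0-0001, 00-010, 0011-1*, 01-011, 010-01, 0100-1, 1-0101*, 1-0111*, 1-1101*, 1-1111*, 10-101*, 10-110*, 10-111*, 100-01, 100-10, 1001-1*, 10011-*, 101-11, 1011-1*, 10111-*, 11-101*, 11-111*, 1101-1*, 1111-1*, 11110-
[col 2] -011-1, 1--101*, 1--111*, 1-01-1*, 1-11-1*, 10-1-1*, 10-11-, 11-1-1*
[col 3] 1--1-1
Prime implicants: -00001, -00010, -011-1, -10101, 0-0001, 00-010, 000100, 01-011, 010-01, 0100-1, 010110, 1--1-1, 10-11-, 100-01, 100-10, 101-11, 11110-
PI chart (minterm → PIs covering it):
  1 | -00001,0-0001
  2 | -00010,00-010
  4 | 000100  (sole → essential)
  10 | 00-010  (sole → essential)
  13 | -011-1  (sole → essential)
  17 | 0-0001,010-01,0100-1
  19 | 01-011,0100-1
  22 | 010110  (sole → essential)
  27 | 01-011  (sole → essential)
  33 | -00001,100-01
  34 | -00010,100-10
  37 | 1--1-1,100-01
  38 | 10-11-,100-10
  39 | 1--1-1,10-11-
  43 | 101-11  (sole → essential)
  45 | -011-1,1--1-1
  46 | 10-11-  (sole → essential)
  47 | -011-1,1--1-1,10-11-,101-11
  53 | -10101,1--1-1
  55 | 1--1-1  (sole → essential)
  60 | 11110-  (sole → essential)
  61 | 1--1-1,11110-
  63 | 1--1-1  (sole → essential)
Essential prime implicants: -011-1, 00-010, 000100, 01-011, 010110, 1--1-1, 10-11-, 101-11, 11110-
Petrick residual → -00001, -00010, 0-0001
Minimum SOP uses 12 PIs: b'c'd'e'f + b'c'd'ef' + b'cdf + a'c'd'e'f + a'b'd'ef' + a'b'c'de'f' + a'bd'ef + a'bc'def' + adf + ab'de + ab'cef + abcde'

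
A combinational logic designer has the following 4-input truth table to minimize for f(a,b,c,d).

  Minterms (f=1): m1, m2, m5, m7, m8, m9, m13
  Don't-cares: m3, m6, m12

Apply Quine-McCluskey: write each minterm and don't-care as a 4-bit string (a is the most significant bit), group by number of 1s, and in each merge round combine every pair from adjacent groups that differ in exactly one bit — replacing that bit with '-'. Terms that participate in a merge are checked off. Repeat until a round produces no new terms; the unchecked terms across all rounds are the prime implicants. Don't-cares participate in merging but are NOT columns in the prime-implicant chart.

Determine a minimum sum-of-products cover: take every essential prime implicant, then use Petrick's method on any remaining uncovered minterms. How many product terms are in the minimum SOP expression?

[col 0] 0001*, 0010*, 0011*, 0101*, 0110*, 0111*, 1000*, 1001*, 1100*, 1101*
[col 1] -001*, -101*, 0-01*, 0-10*, 0-11*, 00-1*, 001-*, 01-1*, 011-*, 1-00*, 1-01*, 100-*, 110-*
[col 2] --01, 0--1, 0-1-, 1-0-
Prime implicants: --01, 0--1, 0-1-, 1-0-
PI chart (minterm → PIs covering it):
  1 | --01,0--1
  2 | 0-1-  (sole → essential)
  5 | --01,0--1
  7 | 0--1,0-1-
  8 | 1-0-  (sole → essential)
  9 | --01,1-0-
  13 | --01,1-0-
Essential prime implicants: 0-1-, 1-0-
Petrick residual → --01
Minimum SOP uses 3 PIs: c'd + a'c + ac'

3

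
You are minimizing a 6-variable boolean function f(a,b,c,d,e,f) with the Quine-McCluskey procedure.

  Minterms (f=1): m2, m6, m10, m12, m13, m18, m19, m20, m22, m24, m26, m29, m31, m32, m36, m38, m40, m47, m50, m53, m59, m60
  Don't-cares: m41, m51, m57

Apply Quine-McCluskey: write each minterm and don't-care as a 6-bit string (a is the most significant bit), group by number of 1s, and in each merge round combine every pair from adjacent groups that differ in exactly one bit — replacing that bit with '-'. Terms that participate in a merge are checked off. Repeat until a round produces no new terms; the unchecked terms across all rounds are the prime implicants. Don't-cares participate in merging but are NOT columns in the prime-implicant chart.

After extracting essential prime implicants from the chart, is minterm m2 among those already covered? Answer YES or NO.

size-2^0 implicants → 000010(✓)  000110(✓)  001010(✓)  001100(✓)  001101(✓)  010010(✓)  010011(✓)  010100(✓)  010110(✓)  011000(✓)  011010(✓)  011101(✓)  011111(✓)  100000(✓)  100100(✓)  100110(✓)  101000(✓)  101001(✓)  101111  110010(✓)  110011(✓)  110101  111001(✓)  111011(✓)  111100
size-2^1 implicants → -00110  -10010(✓)  -10011(✓)  0-0010(✓)  0-0110(✓)  0-1010(✓)  0-1101  00-010(✓)  000-10(✓)  00110-  01-010(✓)  010-10(✓)  01001-(✓)  0101-0  0110-0  0111-1  1-1001  10-000  100-00  1001-0  10100-  11-011  11001-(✓)  1110-1
size-2^2 implicants → -1001-  0--010  0-0-10
Unchecked terms (primes): -00110, -1001-, 0--010, 0-0-10, 0-1101, 00110-, 0101-0, 0110-0, 0111-1, 1-1001, 10-000, 100-00, 1001-0, 10100-, 101111, 11-011, 110101, 1110-1, 111100
Minterm coverage:
  m2 ⊆ 0--010,0-0-10
  m6 ⊆ -00110,0-0-10
  m10 ⊆ 0--010 [E]
  m12 ⊆ 00110- [E]
  m13 ⊆ 0-1101,00110-
  m18 ⊆ -1001-,0--010,0-0-10
  m19 ⊆ -1001- [E]
  m20 ⊆ 0101-0 [E]
  m22 ⊆ 0-0-10,0101-0
  m24 ⊆ 0110-0 [E]
  m26 ⊆ 0--010,0110-0
  m29 ⊆ 0-1101,0111-1
  m31 ⊆ 0111-1 [E]
  m32 ⊆ 10-000,100-00
  m36 ⊆ 100-00,1001-0
  m38 ⊆ -00110,1001-0
  m40 ⊆ 10-000,10100-
  m47 ⊆ 101111 [E]
  m50 ⊆ -1001- [E]
  m53 ⊆ 110101 [E]
  m59 ⊆ 11-011,1110-1
  m60 ⊆ 111100 [E]
E = {-1001-, 0--010, 00110-, 0101-0, 0110-0, 0111-1, 101111, 110101, 111100}

YES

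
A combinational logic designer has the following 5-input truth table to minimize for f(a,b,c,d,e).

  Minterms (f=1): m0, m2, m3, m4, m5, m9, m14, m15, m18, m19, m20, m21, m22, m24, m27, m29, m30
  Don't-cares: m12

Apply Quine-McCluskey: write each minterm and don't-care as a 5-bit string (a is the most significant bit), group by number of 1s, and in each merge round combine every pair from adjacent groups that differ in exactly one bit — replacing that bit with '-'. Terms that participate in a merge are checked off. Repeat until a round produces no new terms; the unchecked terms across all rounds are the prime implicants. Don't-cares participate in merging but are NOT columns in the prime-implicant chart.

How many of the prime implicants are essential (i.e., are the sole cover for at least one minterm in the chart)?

7

Round 0: 00000✓ 00010✓ 00011✓ 00100✓ 00101✓ 01001 01100✓ 01110✓ 01111✓ 10010✓ 10011✓ 10100✓ 10101✓ 10110✓ 11000 11011✓ 11101✓ 11110✓
Round 1: -0010✓ -0011✓ -0100✓ -0101✓ -1110 0-100 00-00 000-0 0001-✓ 0010-✓ 011-0 0111- 1-011 1-101 1-110 10-10 1001-✓ 101-0 1010-✓
Round 2: -001- -010-
PIs = {-001-, -010-, -1110, 0-100, 00-00, 000-0, 01001, 011-0, 0111-, 1-011, 1-101, 1-110, 10-10, 101-0, 11000}
Coverage chart:
  m0: 00-00,000-0
  m2: -001-,000-0
  m3: -001- ←essential
  m4: -010-,0-100,00-00
  m5: -010- ←essential
  m9: 01001 ←essential
  m14: -1110,011-0,0111-
  m15: 0111- ←essential
  m18: -001-,10-10
  m19: -001-,1-011
  m20: -010-,101-0
  m21: -010-,1-101
  m22: 1-110,10-10,101-0
  m24: 11000 ←essential
  m27: 1-011 ←essential
  m29: 1-101 ←essential
  m30: -1110,1-110
Essential: -001-, -010-, 01001, 0111-, 1-011, 1-101, 11000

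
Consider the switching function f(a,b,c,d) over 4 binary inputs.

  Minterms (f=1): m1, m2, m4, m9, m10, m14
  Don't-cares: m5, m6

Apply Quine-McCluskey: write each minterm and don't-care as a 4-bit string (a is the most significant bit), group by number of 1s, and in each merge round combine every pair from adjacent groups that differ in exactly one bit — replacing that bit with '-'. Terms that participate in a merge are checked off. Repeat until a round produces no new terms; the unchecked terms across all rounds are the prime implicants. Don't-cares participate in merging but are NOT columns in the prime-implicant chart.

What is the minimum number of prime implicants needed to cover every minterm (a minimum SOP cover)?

3

[col 0] 0001*, 0010*, 0100*, 0101*, 0110*, 1001*, 1010*, 1110*
[col 1] -001, -010*, -110*, 0-01, 0-10*, 01-0, 010-, 1-10*
[col 2] --10
Prime implicants: --10, -001, 0-01, 01-0, 010-
PI chart (minterm → PIs covering it):
  1 | -001,0-01
  2 | --10  (sole → essential)
  4 | 01-0,010-
  9 | -001  (sole → essential)
  10 | --10  (sole → essential)
  14 | --10  (sole → essential)
Essential prime implicants: --10, -001
Petrick residual → 01-0
Minimum SOP uses 3 PIs: cd' + b'c'd + a'bd'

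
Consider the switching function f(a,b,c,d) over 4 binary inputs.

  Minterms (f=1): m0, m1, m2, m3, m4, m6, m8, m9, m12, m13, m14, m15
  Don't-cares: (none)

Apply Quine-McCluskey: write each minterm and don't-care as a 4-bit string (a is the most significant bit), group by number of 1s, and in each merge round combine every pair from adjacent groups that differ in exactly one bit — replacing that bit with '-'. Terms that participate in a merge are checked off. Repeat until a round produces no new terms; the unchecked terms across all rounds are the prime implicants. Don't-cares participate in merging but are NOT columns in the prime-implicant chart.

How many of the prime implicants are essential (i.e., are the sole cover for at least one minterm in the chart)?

Round 0: 0000✓ 0001✓ 0010✓ 0011✓ 0100✓ 0110✓ 1000✓ 1001✓ 1100✓ 1101✓ 1110✓ 1111✓
Round 1: -000✓ -001✓ -100✓ -110✓ 0-00✓ 0-10✓ 00-0✓ 00-1✓ 000-✓ 001-✓ 01-0✓ 1-00✓ 1-01✓ 100-✓ 11-0✓ 11-1✓ 110-✓ 111-✓
Round 2: --00 -00- -1-0 0--0 00-- 1-0- 11--
PIs = {--00, -00-, -1-0, 0--0, 00--, 1-0-, 11--}
Coverage chart:
  m0: --00,-00-,0--0,00--
  m1: -00-,00--
  m2: 0--0,00--
  m3: 00-- ←essential
  m4: --00,-1-0,0--0
  m6: -1-0,0--0
  m8: --00,-00-,1-0-
  m9: -00-,1-0-
  m12: --00,-1-0,1-0-,11--
  m13: 1-0-,11--
  m14: -1-0,11--
  m15: 11-- ←essential
Essential: 00--, 11--

2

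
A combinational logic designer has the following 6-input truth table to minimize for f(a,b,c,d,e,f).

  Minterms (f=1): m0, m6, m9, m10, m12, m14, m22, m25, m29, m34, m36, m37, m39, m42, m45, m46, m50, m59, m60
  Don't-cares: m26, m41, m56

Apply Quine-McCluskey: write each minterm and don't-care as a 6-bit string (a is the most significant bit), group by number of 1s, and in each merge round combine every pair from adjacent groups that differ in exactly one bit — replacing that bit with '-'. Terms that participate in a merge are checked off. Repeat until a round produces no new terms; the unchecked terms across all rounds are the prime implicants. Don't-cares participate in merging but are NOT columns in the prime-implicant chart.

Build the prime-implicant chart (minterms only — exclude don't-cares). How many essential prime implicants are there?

10

[col 0] 000000, 000110*, 001001*, 001010*, 001100*, 001110*, 010110*, 011001*, 011010*, 011101*, 100010*, 100100*, 100101*, 100111*, 101001*, 101010*, 101101*, 101110*, 110010*, 111000*, 111011, 111100*
[col 1] -01001, -01010*, -01110*, 0-0110, 0-1001, 0-1010, 00-110, 001-10*, 0011-0, 011-01, 1-0010, 10-010, 10-101, 1001-1, 10010-, 101-01, 101-10*, 111-00
[col 2] -01-10
Prime implicants: -01-10, -01001, 0-0110, 0-1001, 0-1010, 00-110, 000000, 0011-0, 011-01, 1-0010, 10-010, 10-101, 1001-1, 10010-, 101-01, 111-00, 111011
PI chart (minterm → PIs covering it):
  0 | 000000  (sole → essential)
  6 | 0-0110,00-110
  9 | -01001,0-1001
  10 | -01-10,0-1010
  12 | 0011-0  (sole → essential)
  14 | -01-10,00-110,0011-0
  22 | 0-0110  (sole → essential)
  25 | 0-1001,011-01
  29 | 011-01  (sole → essential)
  34 | 1-0010,10-010
  36 | 10010-  (sole → essential)
  37 | 10-101,1001-1,10010-
  39 | 1001-1  (sole → essential)
  42 | -01-10,10-010
  45 | 10-101,101-01
  46 | -01-10  (sole → essential)
  50 | 1-0010  (sole → essential)
  59 | 111011  (sole → essential)
  60 | 111-00  (sole → essential)
Essential prime implicants: -01-10, 0-0110, 000000, 0011-0, 011-01, 1-0010, 1001-1, 10010-, 111-00, 111011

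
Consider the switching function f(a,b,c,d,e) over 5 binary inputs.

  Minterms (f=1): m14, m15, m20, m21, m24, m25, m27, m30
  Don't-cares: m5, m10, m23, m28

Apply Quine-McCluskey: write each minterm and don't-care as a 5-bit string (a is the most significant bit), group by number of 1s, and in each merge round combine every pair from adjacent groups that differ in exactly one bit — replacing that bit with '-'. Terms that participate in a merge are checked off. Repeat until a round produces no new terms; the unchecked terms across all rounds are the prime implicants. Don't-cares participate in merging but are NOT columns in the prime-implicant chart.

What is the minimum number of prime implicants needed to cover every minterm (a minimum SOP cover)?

size-2^0 implicants → 00101(✓)  01010(✓)  01110(✓)  01111(✓)  10100(✓)  10101(✓)  10111(✓)  11000(✓)  11001(✓)  11011(✓)  11100(✓)  11110(✓)
size-2^1 implicants → -0101  -1110  01-10  0111-  1-100  101-1  1010-  11-00  110-1  1100-  111-0
Unchecked terms (primes): -0101, -1110, 01-10, 0111-, 1-100, 101-1, 1010-, 11-00, 110-1, 1100-, 111-0
Minterm coverage:
  m14 ⊆ -1110,01-10,0111-
  m15 ⊆ 0111- [E]
  m20 ⊆ 1-100,1010-
  m21 ⊆ -0101,101-1,1010-
  m24 ⊆ 11-00,1100-
  m25 ⊆ 110-1,1100-
  m27 ⊆ 110-1 [E]
  m30 ⊆ -1110,111-0
E = {0111-, 110-1}
Petrick residual → -1110, 1010-, 11-00
Cover = bcde' + a'bcd + ab'cd' + abd'e' + abc'e  |cover|=5

5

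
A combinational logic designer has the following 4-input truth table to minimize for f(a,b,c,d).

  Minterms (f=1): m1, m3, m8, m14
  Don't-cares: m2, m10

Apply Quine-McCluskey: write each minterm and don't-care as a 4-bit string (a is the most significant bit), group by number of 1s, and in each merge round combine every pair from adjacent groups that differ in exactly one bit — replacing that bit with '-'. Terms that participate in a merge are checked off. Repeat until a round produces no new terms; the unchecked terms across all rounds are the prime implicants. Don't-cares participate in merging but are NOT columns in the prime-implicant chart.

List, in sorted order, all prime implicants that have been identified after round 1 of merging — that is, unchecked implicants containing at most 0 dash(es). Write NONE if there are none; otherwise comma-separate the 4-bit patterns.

NONE

size-2^0 implicants → 0001(✓)  0010(✓)  0011(✓)  1000(✓)  1010(✓)  1110(✓)
size-2^1 implicants → -010  00-1  001-  1-10  10-0
Unchecked terms (primes): -010, 00-1, 001-, 1-10, 10-0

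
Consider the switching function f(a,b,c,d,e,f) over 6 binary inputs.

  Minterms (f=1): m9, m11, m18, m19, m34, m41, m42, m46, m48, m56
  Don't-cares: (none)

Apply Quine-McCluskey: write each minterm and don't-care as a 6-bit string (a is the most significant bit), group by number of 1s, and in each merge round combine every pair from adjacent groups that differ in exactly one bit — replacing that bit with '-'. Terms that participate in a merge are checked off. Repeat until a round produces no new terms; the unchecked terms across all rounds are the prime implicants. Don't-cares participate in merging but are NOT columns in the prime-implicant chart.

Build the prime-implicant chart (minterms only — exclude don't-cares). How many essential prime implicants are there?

size-2^0 implicants → 001001(✓)  001011(✓)  010010(✓)  010011(✓)  100010(✓)  101001(✓)  101010(✓)  101110(✓)  110000(✓)  111000(✓)
size-2^1 implicants → -01001  0010-1  01001-  10-010  101-10  11-000
Unchecked terms (primes): -01001, 0010-1, 01001-, 10-010, 101-10, 11-000
Minterm coverage:
  m9 ⊆ -01001,0010-1
  m11 ⊆ 0010-1 [E]
  m18 ⊆ 01001- [E]
  m19 ⊆ 01001- [E]
  m34 ⊆ 10-010 [E]
  m41 ⊆ -01001 [E]
  m42 ⊆ 10-010,101-10
  m46 ⊆ 101-10 [E]
  m48 ⊆ 11-000 [E]
  m56 ⊆ 11-000 [E]
E = {-01001, 0010-1, 01001-, 10-010, 101-10, 11-000}

6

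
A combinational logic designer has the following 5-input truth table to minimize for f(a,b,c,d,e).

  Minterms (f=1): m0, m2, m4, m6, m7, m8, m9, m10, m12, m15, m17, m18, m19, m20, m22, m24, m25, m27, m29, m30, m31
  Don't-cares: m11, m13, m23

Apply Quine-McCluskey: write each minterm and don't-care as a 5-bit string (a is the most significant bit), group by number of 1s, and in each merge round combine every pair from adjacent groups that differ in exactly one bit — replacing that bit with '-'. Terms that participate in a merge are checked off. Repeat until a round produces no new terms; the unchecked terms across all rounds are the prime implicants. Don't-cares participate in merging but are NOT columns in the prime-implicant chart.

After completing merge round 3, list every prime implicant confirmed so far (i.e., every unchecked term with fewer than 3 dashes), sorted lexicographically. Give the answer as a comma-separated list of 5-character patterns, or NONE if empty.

size-2^0 implicants → 00000(✓)  00010(✓)  00100(✓)  00110(✓)  00111(✓)  01000(✓)  01001(✓)  01010(✓)  01011(✓)  01100(✓)  01101(✓)  01111(✓)  10001(✓)  10010(✓)  10011(✓)  10100(✓)  10110(✓)  10111(✓)  11000(✓)  11001(✓)  11011(✓)  11101(✓)  11110(✓)  11111(✓)
size-2^1 implicants → -0010(✓)  -0100(✓)  -0110(✓)  -0111(✓)  -1000(✓)  -1001(✓)  -1011(✓)  -1101(✓)  -1111(✓)  0-000(✓)  0-010(✓)  0-100(✓)  0-111(✓)  00-00(✓)  00-10(✓)  000-0(✓)  001-0(✓)  0011-(✓)  01-00(✓)  01-01(✓)  01-11(✓)  010-0(✓)  010-1(✓)  0100-(✓)  0101-(✓)  011-1(✓)  0110-(✓)  1-001(✓)  1-011(✓)  1-110(✓)  1-111(✓)  10-10(✓)  10-11(✓)  100-1(✓)  1001-(✓)  101-0(✓)  1011-(✓)  11-01(✓)  11-11(✓)  110-1(✓)  1100-(✓)  111-1(✓)  1111-(✓)
size-2^2 implicants → --111  -0-10  -01-0  -011-  -1-01(✓)  -1-11(✓)  -10-1(✓)  -100-  -11-1(✓)  0--00  0-0-0  00--0  01--1(✓)  01-0-  010--  1--11  1-0-1  1-11-  10-1-  11--1(✓)
size-2^3 implicants → -1--1
Unchecked terms (primes): --111, -0-10, -01-0, -011-, -1--1, -100-, 0--00, 0-0-0, 00--0, 01-0-, 010--, 1--11, 1-0-1, 1-11-, 10-1-

--111, -0-10, -01-0, -011-, -100-, 0--00, 0-0-0, 00--0, 01-0-, 010--, 1--11, 1-0-1, 1-11-, 10-1-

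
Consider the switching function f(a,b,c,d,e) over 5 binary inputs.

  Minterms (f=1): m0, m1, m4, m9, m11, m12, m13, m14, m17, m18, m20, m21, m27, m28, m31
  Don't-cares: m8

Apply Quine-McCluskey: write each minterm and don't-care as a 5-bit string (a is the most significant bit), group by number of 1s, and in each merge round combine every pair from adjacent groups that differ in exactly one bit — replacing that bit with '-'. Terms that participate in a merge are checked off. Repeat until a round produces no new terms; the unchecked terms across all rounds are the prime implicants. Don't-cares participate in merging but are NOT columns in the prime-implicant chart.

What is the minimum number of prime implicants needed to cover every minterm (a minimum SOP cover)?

8

[col 0] 00000*, 00001*, 00100*, 01000*, 01001*, 01011*, 01100*, 01101*, 01110*, 10001*, 10010, 10100*, 10101*, 11011*, 11100*, 11111*
[col 1] -0001, -0100*, -1011, -1100*, 0-000*, 0-001*, 0-100*, 00-00*, 0000-*, 01-00*, 01-01*, 010-1, 0100-*, 011-0, 0110-*, 1-100*, 10-01, 1010-, 11-11
[col 2] --100, 0--00, 0-00-, 01-0-
Prime implicants: --100, -0001, -1011, 0--00, 0-00-, 01-0-, 010-1, 011-0, 10-01, 10010, 1010-, 11-11
PI chart (minterm → PIs covering it):
  0 | 0--00,0-00-
  1 | -0001,0-00-
  4 | --100,0--00
  9 | 0-00-,01-0-,010-1
  11 | -1011,010-1
  12 | --100,0--00,01-0-,011-0
  13 | 01-0-  (sole → essential)
  14 | 011-0  (sole → essential)
  17 | -0001,10-01
  18 | 10010  (sole → essential)
  20 | --100,1010-
  21 | 10-01,1010-
  27 | -1011,11-11
  28 | --100  (sole → essential)
  31 | 11-11  (sole → essential)
Essential prime implicants: --100, 01-0-, 011-0, 10010, 11-11
Petrick residual → -1011, 0-00-, 10-01
Minimum SOP uses 8 PIs: cd'e' + bc'de + a'c'd' + a'bd' + a'bce' + ab'd'e + ab'c'de' + abde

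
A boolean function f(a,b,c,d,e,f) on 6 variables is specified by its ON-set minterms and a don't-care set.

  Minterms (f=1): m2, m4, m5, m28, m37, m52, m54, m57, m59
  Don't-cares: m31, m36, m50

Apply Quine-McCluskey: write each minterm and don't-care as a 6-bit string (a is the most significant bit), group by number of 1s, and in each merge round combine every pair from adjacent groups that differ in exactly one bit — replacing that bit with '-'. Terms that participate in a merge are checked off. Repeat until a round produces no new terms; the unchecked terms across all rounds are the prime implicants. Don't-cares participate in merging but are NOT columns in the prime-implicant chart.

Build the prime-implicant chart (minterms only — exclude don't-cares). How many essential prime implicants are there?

Round 0: 000010 000100✓ 000101✓ 011100 011111 100100✓ 100101✓ 110010✓ 110100✓ 110110✓ 111001✓ 111011✓
Round 1: -00100✓ -00101✓ 00010-✓ 1-0100 10010-✓ 110-10 1101-0 1110-1
Round 2: -0010-
PIs = {-0010-, 000010, 011100, 011111, 1-0100, 110-10, 1101-0, 1110-1}
Coverage chart:
  m2: 000010 ←essential
  m4: -0010- ←essential
  m5: -0010- ←essential
  m28: 011100 ←essential
  m37: -0010- ←essential
  m52: 1-0100,1101-0
  m54: 110-10,1101-0
  m57: 1110-1 ←essential
  m59: 1110-1 ←essential
Essential: -0010-, 000010, 011100, 1110-1

4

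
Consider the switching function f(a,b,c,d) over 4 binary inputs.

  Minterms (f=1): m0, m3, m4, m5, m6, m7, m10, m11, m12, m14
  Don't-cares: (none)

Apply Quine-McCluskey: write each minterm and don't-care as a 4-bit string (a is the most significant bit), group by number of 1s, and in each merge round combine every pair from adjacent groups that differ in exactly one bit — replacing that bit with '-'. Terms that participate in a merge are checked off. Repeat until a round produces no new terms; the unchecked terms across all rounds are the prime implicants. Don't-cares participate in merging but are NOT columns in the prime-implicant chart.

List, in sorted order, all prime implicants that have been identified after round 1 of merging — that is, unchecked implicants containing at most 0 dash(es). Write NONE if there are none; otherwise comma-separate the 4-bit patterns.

NONE

size-2^0 implicants → 0000(✓)  0011(✓)  0100(✓)  0101(✓)  0110(✓)  0111(✓)  1010(✓)  1011(✓)  1100(✓)  1110(✓)
size-2^1 implicants → -011  -100(✓)  -110(✓)  0-00  0-11  01-0(✓)  01-1(✓)  010-(✓)  011-(✓)  1-10  101-  11-0(✓)
size-2^2 implicants → -1-0  01--
Unchecked terms (primes): -011, -1-0, 0-00, 0-11, 01--, 1-10, 101-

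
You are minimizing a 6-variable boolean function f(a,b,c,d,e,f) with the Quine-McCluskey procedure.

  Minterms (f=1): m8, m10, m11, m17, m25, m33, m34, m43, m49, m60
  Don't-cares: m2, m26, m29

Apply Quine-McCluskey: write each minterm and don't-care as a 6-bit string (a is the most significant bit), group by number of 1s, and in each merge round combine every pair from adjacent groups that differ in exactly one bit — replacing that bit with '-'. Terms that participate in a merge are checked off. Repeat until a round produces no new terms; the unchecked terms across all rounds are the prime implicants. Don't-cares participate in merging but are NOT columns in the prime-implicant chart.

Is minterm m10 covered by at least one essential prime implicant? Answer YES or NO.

YES

[col 0] 000010*, 001000*, 001010*, 001011*, 010001*, 011001*, 011010*, 011101*, 100001*, 100010*, 101011*, 110001*, 111100
[col 1] -00010, -01011, -10001, 0-1010, 00-010, 0010-0, 00101-, 01-001, 011-01, 1-0001
Prime implicants: -00010, -01011, -10001, 0-1010, 00-010, 0010-0, 00101-, 01-001, 011-01, 1-0001, 111100
PI chart (minterm → PIs covering it):
  8 | 0010-0  (sole → essential)
  10 | 0-1010,00-010,0010-0,00101-
  11 | -01011,00101-
  17 | -10001,01-001
  25 | 01-001,011-01
  33 | 1-0001  (sole → essential)
  34 | -00010  (sole → essential)
  43 | -01011  (sole → essential)
  49 | -10001,1-0001
  60 | 111100  (sole → essential)
Essential prime implicants: -00010, -01011, 0010-0, 1-0001, 111100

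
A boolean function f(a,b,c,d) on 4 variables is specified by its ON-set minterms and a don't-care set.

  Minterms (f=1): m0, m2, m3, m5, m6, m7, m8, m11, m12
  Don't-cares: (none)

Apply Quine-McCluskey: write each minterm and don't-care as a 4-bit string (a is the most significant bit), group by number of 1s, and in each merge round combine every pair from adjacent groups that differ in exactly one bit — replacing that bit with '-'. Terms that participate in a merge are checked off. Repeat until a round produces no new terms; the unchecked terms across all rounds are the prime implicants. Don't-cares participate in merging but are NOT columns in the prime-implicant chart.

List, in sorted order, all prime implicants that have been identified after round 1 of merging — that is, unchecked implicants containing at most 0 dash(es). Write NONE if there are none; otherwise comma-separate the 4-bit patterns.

Round 0: 0000✓ 0010✓ 0011✓ 0101✓ 0110✓ 0111✓ 1000✓ 1011✓ 1100✓
Round 1: -000 -011 0-10✓ 0-11✓ 00-0 001-✓ 01-1 011-✓ 1-00
Round 2: 0-1-
PIs = {-000, -011, 0-1-, 00-0, 01-1, 1-00}

NONE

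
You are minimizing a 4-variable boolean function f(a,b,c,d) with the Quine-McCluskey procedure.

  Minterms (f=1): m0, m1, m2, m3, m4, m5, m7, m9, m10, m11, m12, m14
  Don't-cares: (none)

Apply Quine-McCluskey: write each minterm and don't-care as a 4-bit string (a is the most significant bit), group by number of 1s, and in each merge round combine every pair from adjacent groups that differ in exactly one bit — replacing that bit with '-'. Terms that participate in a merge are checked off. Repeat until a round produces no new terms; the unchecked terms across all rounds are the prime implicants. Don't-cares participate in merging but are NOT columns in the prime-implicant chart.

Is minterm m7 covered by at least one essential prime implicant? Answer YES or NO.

YES

Round 0: 0000✓ 0001✓ 0010✓ 0011✓ 0100✓ 0101✓ 0111✓ 1001✓ 1010✓ 1011✓ 1100✓ 1110✓
Round 1: -001✓ -010✓ -011✓ -100 0-00✓ 0-01✓ 0-11✓ 00-0✓ 00-1✓ 000-✓ 001-✓ 01-1✓ 010-✓ 1-10 10-1✓ 101-✓ 11-0
Round 2: -0-1 -01- 0--1 0-0- 00--
PIs = {-0-1, -01-, -100, 0--1, 0-0-, 00--, 1-10, 11-0}
Coverage chart:
  m0: 0-0-,00--
  m1: -0-1,0--1,0-0-,00--
  m2: -01-,00--
  m3: -0-1,-01-,0--1,00--
  m4: -100,0-0-
  m5: 0--1,0-0-
  m7: 0--1 ←essential
  m9: -0-1 ←essential
  m10: -01-,1-10
  m11: -0-1,-01-
  m12: -100,11-0
  m14: 1-10,11-0
Essential: -0-1, 0--1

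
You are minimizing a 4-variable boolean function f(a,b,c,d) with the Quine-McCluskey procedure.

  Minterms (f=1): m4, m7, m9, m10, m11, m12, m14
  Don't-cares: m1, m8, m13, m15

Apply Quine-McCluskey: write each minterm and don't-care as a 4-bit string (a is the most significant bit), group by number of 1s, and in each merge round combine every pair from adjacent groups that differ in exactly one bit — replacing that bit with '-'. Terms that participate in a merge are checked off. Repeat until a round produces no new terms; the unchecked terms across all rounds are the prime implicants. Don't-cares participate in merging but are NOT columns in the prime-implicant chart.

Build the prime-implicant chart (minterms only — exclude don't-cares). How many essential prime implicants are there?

3

size-2^0 implicants → 0001(✓)  0100(✓)  0111(✓)  1000(✓)  1001(✓)  1010(✓)  1011(✓)  1100(✓)  1101(✓)  1110(✓)  1111(✓)
size-2^1 implicants → -001  -100  -111  1-00(✓)  1-01(✓)  1-10(✓)  1-11(✓)  10-0(✓)  10-1(✓)  100-(✓)  101-(✓)  11-0(✓)  11-1(✓)  110-(✓)  111-(✓)
size-2^2 implicants → 1--0(✓)  1--1(✓)  1-0-(✓)  1-1-(✓)  10--(✓)  11--(✓)
size-2^3 implicants → 1---
Unchecked terms (primes): -001, -100, -111, 1---
Minterm coverage:
  m4 ⊆ -100 [E]
  m7 ⊆ -111 [E]
  m9 ⊆ -001,1---
  m10 ⊆ 1--- [E]
  m11 ⊆ 1--- [E]
  m12 ⊆ -100,1---
  m14 ⊆ 1--- [E]
E = {-100, -111, 1---}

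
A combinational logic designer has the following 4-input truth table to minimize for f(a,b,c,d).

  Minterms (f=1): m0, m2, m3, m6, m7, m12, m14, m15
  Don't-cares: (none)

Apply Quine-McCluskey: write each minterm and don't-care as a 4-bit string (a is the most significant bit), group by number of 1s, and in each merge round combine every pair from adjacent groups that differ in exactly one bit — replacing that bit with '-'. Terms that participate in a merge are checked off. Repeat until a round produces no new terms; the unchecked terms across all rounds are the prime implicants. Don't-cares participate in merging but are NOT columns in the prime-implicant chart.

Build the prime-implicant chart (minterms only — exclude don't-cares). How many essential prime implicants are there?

4

size-2^0 implicants → 0000(✓)  0010(✓)  0011(✓)  0110(✓)  0111(✓)  1100(✓)  1110(✓)  1111(✓)
size-2^1 implicants → -110(✓)  -111(✓)  0-10(✓)  0-11(✓)  00-0  001-(✓)  011-(✓)  11-0  111-(✓)
size-2^2 implicants → -11-  0-1-
Unchecked terms (primes): -11-, 0-1-, 00-0, 11-0
Minterm coverage:
  m0 ⊆ 00-0 [E]
  m2 ⊆ 0-1-,00-0
  m3 ⊆ 0-1- [E]
  m6 ⊆ -11-,0-1-
  m7 ⊆ -11-,0-1-
  m12 ⊆ 11-0 [E]
  m14 ⊆ -11-,11-0
  m15 ⊆ -11- [E]
E = {-11-, 0-1-, 00-0, 11-0}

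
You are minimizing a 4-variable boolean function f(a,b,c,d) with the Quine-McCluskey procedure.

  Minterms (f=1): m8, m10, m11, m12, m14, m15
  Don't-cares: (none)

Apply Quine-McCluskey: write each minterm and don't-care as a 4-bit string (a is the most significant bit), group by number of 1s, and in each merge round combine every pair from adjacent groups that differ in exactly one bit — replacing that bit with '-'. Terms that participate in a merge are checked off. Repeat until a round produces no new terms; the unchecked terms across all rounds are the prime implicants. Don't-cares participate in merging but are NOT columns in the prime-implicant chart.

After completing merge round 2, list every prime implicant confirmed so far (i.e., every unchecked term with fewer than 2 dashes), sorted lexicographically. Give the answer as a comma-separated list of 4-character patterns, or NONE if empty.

size-2^0 implicants → 1000(✓)  1010(✓)  1011(✓)  1100(✓)  1110(✓)  1111(✓)
size-2^1 implicants → 1-00(✓)  1-10(✓)  1-11(✓)  10-0(✓)  101-(✓)  11-0(✓)  111-(✓)
size-2^2 implicants → 1--0  1-1-
Unchecked terms (primes): 1--0, 1-1-

NONE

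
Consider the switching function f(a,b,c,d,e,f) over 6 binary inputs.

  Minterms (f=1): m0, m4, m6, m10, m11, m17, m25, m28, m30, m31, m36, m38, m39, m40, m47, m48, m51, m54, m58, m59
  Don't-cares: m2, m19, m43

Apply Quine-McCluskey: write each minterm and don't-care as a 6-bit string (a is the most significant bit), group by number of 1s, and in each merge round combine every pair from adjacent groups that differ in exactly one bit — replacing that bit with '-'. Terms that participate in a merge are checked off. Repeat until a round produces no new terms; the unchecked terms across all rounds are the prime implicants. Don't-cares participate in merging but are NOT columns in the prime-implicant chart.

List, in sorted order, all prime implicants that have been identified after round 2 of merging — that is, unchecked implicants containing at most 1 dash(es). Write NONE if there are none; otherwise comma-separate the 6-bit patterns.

size-2^0 implicants → 000000(✓)  000010(✓)  000100(✓)  000110(✓)  001010(✓)  001011(✓)  010001(✓)  010011(✓)  011001(✓)  011100(✓)  011110(✓)  011111(✓)  100100(✓)  100110(✓)  100111(✓)  101000  101011(✓)  101111(✓)  110000  110011(✓)  110110(✓)  111010(✓)  111011(✓)
size-2^1 implicants → -00100(✓)  -00110(✓)  -01011  -10011  00-010  000-00(✓)  000-10(✓)  0000-0(✓)  0001-0(✓)  00101-  01-001  0100-1  0111-0  01111-  1-0110  1-1011  10-111  1001-0(✓)  10011-  101-11  11-011  11101-
size-2^2 implicants → -001-0  000--0
Unchecked terms (primes): -001-0, -01011, -10011, 00-010, 000--0, 00101-, 01-001, 0100-1, 0111-0, 01111-, 1-0110, 1-1011, 10-111, 10011-, 101-11, 101000, 11-011, 110000, 11101-

-01011, -10011, 00-010, 00101-, 01-001, 0100-1, 0111-0, 01111-, 1-0110, 1-1011, 10-111, 10011-, 101-11, 101000, 11-011, 110000, 11101-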